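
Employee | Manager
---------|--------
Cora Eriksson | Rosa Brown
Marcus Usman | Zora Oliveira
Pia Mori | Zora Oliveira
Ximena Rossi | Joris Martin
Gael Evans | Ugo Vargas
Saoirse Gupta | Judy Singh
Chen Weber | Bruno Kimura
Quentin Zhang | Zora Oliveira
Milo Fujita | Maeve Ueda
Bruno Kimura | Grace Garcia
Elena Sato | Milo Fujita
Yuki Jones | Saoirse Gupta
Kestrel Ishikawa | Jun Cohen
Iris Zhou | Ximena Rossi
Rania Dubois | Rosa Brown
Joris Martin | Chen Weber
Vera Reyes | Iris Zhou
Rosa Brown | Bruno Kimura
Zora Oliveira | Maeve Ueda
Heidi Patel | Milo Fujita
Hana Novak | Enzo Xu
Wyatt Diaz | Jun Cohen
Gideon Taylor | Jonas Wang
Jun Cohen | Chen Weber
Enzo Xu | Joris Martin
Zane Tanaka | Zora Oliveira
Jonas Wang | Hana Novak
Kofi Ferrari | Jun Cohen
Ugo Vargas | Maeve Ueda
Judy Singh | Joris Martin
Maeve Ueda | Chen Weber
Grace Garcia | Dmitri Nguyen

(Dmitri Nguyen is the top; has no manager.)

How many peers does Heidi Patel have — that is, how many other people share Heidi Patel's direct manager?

1

Heidi Patel reports to Milo Fujita. Milo Fujita's other direct reports are Elena Sato — 1 peer.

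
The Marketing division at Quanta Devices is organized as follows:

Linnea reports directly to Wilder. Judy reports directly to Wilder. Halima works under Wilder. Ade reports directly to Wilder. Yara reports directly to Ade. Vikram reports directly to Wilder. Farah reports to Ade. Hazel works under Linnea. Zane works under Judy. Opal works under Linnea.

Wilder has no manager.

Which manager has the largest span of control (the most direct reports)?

Direct-report counts: Wilder has 5; Ade has 2; Judy has 1; Linnea has 2. The largest is 5, held by Wilder.

Wilder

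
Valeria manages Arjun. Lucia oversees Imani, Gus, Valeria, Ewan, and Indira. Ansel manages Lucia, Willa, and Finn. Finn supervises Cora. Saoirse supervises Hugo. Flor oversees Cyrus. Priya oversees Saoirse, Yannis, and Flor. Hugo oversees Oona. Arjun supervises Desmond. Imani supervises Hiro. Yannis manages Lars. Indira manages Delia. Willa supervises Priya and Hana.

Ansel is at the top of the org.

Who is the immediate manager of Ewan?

Ewan reports directly to Lucia.

Lucia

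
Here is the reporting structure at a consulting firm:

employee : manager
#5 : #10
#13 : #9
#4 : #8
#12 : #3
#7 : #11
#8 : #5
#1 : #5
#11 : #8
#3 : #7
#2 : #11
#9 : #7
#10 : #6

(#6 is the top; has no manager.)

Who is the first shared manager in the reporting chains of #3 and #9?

#3's chain of managers is #7, #11, #8, #5, #10, #6. #9's chain of managers is #7, #11, #8, #5, #10, #6. The first manager that appears in both chains is #7.

#7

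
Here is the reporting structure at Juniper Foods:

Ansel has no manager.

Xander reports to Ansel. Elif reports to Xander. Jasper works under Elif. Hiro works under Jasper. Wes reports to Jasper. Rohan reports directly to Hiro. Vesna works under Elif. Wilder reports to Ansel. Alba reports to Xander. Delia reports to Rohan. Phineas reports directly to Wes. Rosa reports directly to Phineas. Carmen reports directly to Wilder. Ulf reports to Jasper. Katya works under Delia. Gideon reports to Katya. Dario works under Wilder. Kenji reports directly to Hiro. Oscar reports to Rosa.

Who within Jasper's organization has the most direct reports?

Jasper

Direct-report counts within Jasper's organization: Jasper has 3; Wes has 1; Phineas has 1; Rosa has 1; Hiro has 2; Rohan has 1; Delia has 1; Katya has 1. The largest is 3, held by Jasper.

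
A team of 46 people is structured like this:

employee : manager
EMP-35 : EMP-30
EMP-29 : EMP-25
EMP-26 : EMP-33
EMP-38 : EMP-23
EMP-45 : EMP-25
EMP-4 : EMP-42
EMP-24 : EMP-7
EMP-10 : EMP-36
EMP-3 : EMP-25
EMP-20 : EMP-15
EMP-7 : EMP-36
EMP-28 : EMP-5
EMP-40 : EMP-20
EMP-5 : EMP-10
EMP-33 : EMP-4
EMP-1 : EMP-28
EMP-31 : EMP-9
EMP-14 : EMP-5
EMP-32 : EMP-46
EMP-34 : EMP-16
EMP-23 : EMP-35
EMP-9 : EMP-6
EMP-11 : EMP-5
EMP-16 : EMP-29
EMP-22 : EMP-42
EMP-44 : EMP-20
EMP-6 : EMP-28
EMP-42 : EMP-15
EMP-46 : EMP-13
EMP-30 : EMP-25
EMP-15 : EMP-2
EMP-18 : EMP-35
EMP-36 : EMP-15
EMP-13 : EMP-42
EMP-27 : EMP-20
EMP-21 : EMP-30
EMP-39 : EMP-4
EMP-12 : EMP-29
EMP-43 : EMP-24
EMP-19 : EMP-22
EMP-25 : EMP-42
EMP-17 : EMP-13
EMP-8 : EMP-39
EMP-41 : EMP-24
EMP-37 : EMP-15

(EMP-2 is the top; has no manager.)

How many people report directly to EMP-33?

EMP-33 directly manages EMP-26. That is 1 direct report.

1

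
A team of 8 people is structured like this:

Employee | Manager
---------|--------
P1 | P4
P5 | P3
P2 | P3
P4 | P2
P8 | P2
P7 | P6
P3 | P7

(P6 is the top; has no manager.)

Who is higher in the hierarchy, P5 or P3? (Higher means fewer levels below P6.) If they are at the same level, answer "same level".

P3

P5 is 3 levels below P6; P3 is 2. P3 is higher.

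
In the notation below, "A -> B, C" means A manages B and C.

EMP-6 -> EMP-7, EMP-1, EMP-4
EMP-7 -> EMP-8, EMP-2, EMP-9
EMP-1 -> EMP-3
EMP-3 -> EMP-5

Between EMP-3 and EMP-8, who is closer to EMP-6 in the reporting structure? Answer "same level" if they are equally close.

Both EMP-3 and EMP-8 are 2 levels below EMP-6.

same level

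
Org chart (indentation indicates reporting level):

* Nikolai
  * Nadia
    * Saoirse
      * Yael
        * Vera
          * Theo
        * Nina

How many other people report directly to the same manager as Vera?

1

Vera reports to Yael. Yael's other direct reports are Nina — 1 peer.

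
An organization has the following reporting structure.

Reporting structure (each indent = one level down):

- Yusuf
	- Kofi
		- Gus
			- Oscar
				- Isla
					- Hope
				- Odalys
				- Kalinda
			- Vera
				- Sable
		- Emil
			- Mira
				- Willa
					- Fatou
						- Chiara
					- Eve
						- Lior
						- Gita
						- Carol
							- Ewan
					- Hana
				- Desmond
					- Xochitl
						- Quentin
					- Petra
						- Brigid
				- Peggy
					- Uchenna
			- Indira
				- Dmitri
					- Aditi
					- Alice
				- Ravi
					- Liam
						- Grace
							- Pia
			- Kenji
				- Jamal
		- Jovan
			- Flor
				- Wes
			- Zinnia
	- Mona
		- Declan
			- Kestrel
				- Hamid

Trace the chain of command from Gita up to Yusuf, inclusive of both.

Gita -> Eve -> Willa -> Mira -> Emil -> Kofi -> Yusuf

Gita reports to Eve. Eve reports to Willa. Willa reports to Mira. Mira reports to Emil. Emil reports to Kofi. Kofi reports to Yusuf. Yusuf is at the top.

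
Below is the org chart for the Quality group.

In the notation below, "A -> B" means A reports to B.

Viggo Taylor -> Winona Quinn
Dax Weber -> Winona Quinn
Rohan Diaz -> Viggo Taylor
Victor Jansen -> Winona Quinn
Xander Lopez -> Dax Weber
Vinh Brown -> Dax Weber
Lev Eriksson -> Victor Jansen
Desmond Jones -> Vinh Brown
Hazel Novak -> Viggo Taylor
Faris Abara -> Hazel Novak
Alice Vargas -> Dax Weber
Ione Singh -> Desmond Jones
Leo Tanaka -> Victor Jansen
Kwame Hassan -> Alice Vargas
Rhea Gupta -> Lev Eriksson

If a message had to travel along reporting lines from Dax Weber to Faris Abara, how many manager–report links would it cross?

Dax Weber is 1 level below Winona Quinn, and Faris Abara is 3 levels below Winona Quinn (their lowest common manager). The shortest path runs up from Dax Weber to Winona Quinn and back down to Faris Abara: 1 + 3 = 4 links.

4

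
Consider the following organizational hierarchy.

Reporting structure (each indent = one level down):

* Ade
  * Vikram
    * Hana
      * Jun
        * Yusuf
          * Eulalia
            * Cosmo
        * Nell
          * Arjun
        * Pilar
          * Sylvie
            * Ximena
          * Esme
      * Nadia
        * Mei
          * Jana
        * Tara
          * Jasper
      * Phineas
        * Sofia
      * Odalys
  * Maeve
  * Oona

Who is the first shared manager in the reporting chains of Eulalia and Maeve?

Eulalia's chain of managers is Yusuf, Jun, Hana, Vikram, Ade. Maeve's chain of managers is Ade. The first manager that appears in both chains is Ade.

Ade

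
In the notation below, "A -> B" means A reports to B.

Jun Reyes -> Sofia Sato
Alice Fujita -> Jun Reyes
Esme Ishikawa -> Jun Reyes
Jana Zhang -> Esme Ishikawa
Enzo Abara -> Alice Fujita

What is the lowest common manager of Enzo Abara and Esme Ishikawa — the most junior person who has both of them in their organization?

Enzo Abara's chain of managers is Alice Fujita, Jun Reyes, Sofia Sato. Esme Ishikawa's chain of managers is Jun Reyes, Sofia Sato. The first manager that appears in both chains is Jun Reyes.

Jun Reyes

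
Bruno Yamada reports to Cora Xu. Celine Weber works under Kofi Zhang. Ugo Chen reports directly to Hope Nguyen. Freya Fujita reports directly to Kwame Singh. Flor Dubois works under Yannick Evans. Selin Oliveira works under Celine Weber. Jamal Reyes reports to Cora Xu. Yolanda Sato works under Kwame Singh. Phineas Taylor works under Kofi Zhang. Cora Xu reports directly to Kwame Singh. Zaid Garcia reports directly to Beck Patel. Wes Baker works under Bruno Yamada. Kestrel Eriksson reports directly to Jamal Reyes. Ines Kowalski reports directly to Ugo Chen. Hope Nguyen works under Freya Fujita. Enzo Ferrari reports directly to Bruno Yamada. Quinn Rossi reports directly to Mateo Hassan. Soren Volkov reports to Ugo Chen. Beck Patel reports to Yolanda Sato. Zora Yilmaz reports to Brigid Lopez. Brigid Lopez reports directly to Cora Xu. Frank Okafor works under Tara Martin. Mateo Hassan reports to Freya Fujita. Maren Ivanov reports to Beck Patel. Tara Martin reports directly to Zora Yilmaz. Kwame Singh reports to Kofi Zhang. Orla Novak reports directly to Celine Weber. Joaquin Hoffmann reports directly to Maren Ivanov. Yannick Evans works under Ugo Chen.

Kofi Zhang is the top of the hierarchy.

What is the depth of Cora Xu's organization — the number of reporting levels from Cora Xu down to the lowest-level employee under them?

4

The longest chain under Cora Xu runs Cora Xu → Brigid Lopez → Zora Yilmaz → Tara Martin → Frank Okafor, which is 4 levels below Cora Xu.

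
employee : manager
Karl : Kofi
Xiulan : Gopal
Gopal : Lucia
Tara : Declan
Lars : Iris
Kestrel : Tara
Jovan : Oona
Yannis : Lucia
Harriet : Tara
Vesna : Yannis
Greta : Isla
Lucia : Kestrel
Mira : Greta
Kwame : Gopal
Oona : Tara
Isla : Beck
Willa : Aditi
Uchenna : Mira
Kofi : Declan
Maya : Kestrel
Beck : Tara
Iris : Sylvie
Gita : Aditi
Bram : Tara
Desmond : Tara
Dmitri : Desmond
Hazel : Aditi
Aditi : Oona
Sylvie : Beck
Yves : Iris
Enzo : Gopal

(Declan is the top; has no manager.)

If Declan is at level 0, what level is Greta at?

Chain from Greta up to Declan: Greta → Isla → Beck → Tara → Declan. That is 4 steps up, so Greta is 4 levels below Declan.

4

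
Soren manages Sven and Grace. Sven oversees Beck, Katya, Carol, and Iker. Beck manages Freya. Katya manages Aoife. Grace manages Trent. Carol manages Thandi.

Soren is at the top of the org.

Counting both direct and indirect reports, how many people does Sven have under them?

Sven directly manages Beck, Katya, Carol, Iker. Under Beck: Freya (1). Under Katya: Aoife (1). Under Carol: Thandi (1). Iker has no reports. So Sven's organization is 4 direct reports plus everyone under them: 2 + 2 + 2 + 1 = 7.

7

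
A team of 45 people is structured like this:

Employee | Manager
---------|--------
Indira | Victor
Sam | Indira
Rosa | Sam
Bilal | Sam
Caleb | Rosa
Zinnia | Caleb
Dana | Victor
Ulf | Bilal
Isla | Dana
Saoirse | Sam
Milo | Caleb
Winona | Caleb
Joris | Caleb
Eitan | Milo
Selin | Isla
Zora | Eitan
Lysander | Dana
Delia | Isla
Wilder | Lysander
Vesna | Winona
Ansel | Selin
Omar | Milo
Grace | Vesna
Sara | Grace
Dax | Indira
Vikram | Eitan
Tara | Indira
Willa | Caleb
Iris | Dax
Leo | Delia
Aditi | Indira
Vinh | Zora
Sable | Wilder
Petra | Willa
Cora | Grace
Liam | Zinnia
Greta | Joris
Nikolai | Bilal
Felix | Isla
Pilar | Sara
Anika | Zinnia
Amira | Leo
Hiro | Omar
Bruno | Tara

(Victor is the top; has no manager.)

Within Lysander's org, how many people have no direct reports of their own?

The only person in Lysander's organization with no one reporting to them is Sable. That is 1.

1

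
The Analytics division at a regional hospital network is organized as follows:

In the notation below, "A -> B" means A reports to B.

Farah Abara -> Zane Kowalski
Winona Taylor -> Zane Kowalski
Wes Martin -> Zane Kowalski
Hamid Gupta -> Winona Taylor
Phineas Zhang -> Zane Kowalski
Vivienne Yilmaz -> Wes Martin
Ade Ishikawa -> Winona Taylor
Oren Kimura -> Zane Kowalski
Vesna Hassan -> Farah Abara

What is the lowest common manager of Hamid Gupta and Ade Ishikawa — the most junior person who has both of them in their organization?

Winona Taylor

Hamid Gupta's chain of managers is Winona Taylor, Zane Kowalski. Ade Ishikawa's chain of managers is Winona Taylor, Zane Kowalski. The first manager that appears in both chains is Winona Taylor.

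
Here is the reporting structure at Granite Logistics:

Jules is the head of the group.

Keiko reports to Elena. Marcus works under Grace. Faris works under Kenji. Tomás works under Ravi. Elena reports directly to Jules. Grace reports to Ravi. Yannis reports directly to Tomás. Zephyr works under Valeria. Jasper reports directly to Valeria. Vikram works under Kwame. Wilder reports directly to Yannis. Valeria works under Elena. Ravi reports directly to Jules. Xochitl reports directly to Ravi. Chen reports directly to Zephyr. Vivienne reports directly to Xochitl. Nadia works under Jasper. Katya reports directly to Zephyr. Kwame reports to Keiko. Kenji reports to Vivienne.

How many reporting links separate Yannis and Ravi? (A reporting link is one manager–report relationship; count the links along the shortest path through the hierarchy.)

2

Yannis is in Ravi's organization: the chain from Yannis up to Ravi is Yannis → Tomás → Ravi, which is 2 links.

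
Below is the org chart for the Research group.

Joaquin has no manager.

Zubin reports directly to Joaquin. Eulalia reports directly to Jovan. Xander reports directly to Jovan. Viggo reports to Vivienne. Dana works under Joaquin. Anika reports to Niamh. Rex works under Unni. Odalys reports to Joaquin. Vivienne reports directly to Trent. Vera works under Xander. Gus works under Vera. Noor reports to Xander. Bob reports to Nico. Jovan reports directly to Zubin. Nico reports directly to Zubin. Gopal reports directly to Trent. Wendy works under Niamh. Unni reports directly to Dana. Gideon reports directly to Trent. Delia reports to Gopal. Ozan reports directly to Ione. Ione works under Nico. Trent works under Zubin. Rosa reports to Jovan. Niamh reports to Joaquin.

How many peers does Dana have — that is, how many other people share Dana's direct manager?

Dana reports to Joaquin. Joaquin's other direct reports are Zubin, Odalys, Niamh — 3 peers.

3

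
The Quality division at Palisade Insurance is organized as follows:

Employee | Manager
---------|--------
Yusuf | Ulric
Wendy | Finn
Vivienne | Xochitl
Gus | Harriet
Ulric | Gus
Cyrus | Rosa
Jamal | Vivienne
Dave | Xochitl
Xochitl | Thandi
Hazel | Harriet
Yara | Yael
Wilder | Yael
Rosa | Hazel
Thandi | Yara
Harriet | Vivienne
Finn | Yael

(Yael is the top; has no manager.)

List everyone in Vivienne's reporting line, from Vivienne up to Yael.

Vivienne -> Xochitl -> Thandi -> Yara -> Yael

Vivienne reports to Xochitl. Xochitl reports to Thandi. Thandi reports to Yara. Yara reports to Yael. Yael is at the top.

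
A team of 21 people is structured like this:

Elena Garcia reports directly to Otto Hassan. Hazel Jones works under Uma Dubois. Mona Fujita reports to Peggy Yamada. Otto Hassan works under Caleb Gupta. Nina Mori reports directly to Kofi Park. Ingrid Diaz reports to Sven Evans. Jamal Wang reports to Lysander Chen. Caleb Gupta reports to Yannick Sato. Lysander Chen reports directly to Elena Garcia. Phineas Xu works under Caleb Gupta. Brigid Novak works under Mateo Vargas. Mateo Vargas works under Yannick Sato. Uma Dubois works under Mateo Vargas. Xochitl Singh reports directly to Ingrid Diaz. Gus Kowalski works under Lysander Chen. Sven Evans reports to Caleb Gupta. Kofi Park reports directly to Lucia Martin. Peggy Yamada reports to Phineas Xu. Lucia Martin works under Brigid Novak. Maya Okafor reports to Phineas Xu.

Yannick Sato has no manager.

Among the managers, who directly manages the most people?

Direct-report counts: Yannick Sato has 2; Mateo Vargas has 2; Uma Dubois has 1; Brigid Novak has 1; Lucia Martin has 1; Kofi Park has 1; Caleb Gupta has 3; Otto Hassan has 1; Elena Garcia has 1; Lysander Chen has 2; Sven Evans has 1; Ingrid Diaz has 1; Phineas Xu has 2; Peggy Yamada has 1. The largest is 3, held by Caleb Gupta.

Caleb Gupta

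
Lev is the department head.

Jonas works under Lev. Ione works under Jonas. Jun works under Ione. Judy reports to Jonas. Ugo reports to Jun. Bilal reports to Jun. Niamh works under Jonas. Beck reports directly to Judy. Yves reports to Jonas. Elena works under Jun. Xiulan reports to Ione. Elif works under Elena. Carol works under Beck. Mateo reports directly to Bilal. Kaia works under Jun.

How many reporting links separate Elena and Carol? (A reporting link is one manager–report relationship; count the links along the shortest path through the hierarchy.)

6

Elena is 3 levels below Jonas, and Carol is 3 levels below Jonas (their lowest common manager). The shortest path runs up from Elena to Jonas and back down to Carol: 3 + 3 = 6 links.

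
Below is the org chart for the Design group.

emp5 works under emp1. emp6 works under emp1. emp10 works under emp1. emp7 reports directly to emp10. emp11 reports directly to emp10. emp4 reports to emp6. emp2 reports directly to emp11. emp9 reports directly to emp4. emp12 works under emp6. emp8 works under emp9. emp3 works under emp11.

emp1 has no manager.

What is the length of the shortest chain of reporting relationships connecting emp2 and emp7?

3

emp2 is 2 levels below emp10, and emp7 is 1 level below emp10 (their lowest common manager). The shortest path runs up from emp2 to emp10 and back down to emp7: 2 + 1 = 3 links.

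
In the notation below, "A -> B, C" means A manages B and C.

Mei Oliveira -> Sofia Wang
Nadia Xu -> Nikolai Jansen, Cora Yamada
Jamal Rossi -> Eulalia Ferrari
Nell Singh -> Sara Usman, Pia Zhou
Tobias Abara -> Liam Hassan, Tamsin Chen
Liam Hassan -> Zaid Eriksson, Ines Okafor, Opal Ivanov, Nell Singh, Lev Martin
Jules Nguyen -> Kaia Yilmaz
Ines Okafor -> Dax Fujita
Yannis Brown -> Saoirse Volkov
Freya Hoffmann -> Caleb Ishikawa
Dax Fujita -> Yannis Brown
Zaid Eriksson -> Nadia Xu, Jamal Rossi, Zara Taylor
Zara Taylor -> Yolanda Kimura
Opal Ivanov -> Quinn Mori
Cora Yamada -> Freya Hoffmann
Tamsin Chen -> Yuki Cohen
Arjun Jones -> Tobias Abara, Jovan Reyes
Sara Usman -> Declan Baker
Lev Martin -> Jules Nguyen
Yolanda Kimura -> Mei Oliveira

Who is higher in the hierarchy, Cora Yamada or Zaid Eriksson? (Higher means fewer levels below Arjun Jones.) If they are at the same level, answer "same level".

Cora Yamada is 5 levels below Arjun Jones; Zaid Eriksson is 3. Zaid Eriksson is higher.

Zaid Eriksson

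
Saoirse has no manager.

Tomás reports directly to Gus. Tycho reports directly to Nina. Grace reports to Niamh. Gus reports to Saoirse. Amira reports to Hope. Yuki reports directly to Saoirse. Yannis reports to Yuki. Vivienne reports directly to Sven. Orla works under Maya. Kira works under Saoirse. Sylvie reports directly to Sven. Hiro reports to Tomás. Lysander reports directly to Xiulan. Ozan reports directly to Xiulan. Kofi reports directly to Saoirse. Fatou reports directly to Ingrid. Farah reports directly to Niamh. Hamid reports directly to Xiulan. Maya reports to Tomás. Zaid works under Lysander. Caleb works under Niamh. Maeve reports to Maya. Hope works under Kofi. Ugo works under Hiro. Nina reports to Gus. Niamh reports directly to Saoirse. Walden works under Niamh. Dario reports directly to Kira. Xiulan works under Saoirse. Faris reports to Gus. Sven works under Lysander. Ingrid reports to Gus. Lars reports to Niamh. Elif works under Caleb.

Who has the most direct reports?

Saoirse

Direct-report counts: Saoirse has 6; Yuki has 1; Kira has 1; Gus has 4; Ingrid has 1; Nina has 1; Tomás has 2; Maya has 2; Hiro has 1; Kofi has 1; Hope has 1; Niamh has 5; Caleb has 1; Xiulan has 3; Lysander has 2; Sven has 2. The largest is 6, held by Saoirse.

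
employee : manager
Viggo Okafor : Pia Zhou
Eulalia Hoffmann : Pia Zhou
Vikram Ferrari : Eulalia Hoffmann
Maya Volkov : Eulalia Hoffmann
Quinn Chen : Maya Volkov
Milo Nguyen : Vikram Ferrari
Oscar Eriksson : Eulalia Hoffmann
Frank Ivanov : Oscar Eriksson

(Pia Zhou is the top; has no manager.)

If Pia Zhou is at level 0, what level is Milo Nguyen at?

Chain from Milo Nguyen up to Pia Zhou: Milo Nguyen → Vikram Ferrari → Eulalia Hoffmann → Pia Zhou. That is 3 steps up, so Milo Nguyen is 3 levels below Pia Zhou.

3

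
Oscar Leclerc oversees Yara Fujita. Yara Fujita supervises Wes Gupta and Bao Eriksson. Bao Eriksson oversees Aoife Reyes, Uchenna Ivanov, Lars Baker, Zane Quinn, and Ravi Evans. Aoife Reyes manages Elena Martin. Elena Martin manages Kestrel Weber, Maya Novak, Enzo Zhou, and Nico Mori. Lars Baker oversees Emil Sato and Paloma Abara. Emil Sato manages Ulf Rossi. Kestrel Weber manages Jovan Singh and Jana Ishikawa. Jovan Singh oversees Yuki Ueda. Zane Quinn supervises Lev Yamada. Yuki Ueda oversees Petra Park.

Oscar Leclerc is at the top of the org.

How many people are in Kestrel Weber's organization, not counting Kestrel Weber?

4

Kestrel Weber directly manages Jovan Singh, Jana Ishikawa. Under Jovan Singh: Yuki Ueda, Petra Park (2). Jana Ishikawa has no reports. So Kestrel Weber's organization is 2 direct reports plus everyone under them: 3 + 1 = 4.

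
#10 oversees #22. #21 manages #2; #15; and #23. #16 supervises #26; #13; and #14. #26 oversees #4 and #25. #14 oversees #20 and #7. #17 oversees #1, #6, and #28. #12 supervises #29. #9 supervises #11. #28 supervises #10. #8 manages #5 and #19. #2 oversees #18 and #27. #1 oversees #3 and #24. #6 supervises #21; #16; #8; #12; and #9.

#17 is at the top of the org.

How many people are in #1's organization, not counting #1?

2

#1 directly manages #3, #24. #3 has no reports. #24 has no reports. So #1's organization is 2 direct reports plus everyone under them: 1 + 1 = 2.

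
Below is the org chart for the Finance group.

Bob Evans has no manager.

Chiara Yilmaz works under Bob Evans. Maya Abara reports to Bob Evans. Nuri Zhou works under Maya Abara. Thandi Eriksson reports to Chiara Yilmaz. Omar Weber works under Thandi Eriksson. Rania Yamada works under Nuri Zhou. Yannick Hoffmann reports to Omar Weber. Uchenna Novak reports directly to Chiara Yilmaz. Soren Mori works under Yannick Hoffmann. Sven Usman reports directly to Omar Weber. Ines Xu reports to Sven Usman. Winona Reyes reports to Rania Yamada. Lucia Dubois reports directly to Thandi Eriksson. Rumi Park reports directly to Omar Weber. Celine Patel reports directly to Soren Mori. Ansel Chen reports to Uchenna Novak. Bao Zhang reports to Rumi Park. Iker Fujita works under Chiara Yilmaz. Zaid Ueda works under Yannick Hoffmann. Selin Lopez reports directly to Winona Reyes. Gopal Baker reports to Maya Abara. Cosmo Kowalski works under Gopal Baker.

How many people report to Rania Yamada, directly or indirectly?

Rania Yamada directly manages Winona Reyes. Under Winona Reyes: Selin Lopez (1). That's 2 in total.

2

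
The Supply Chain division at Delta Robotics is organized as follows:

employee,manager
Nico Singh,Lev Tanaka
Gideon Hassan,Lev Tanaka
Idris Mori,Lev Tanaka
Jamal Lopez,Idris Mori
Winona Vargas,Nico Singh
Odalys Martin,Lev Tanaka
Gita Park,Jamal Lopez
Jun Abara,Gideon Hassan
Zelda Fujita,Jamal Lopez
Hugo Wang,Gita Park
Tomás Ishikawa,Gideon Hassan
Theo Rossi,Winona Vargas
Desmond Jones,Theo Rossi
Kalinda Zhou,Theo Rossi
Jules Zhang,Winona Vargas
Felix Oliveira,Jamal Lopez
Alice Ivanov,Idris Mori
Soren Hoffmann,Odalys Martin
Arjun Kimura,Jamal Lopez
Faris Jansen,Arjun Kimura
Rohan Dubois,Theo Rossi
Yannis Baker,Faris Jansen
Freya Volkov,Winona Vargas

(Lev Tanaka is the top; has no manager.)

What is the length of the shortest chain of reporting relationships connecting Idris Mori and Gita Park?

Gita Park is in Idris Mori's organization: the chain from Gita Park up to Idris Mori is Gita Park → Jamal Lopez → Idris Mori, which is 2 links.

2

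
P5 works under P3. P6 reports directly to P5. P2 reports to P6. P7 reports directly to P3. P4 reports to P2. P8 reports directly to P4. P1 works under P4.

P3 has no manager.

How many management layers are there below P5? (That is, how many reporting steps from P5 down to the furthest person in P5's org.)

The longest chain under P5 runs P5 → P6 → P2 → P4 → P1, which is 4 levels below P5.

4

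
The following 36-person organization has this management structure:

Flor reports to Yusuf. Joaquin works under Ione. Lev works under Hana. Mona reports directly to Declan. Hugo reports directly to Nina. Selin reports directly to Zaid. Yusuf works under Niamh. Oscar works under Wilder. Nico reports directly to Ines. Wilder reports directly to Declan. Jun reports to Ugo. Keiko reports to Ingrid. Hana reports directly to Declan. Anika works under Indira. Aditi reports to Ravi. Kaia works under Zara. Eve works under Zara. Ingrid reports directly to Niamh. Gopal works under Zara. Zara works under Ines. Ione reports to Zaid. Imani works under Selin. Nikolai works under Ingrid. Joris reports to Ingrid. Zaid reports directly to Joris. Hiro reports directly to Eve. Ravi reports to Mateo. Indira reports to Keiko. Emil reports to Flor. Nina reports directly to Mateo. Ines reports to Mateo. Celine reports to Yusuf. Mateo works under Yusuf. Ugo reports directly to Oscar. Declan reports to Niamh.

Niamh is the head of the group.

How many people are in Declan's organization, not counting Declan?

7

Declan directly manages Mona, Wilder, Hana. Mona has no reports. Under Wilder: Oscar, Ugo, Jun (3). Under Hana: Lev (1). So Declan's organization is 3 direct reports plus everyone under them: 1 + 4 + 2 = 7.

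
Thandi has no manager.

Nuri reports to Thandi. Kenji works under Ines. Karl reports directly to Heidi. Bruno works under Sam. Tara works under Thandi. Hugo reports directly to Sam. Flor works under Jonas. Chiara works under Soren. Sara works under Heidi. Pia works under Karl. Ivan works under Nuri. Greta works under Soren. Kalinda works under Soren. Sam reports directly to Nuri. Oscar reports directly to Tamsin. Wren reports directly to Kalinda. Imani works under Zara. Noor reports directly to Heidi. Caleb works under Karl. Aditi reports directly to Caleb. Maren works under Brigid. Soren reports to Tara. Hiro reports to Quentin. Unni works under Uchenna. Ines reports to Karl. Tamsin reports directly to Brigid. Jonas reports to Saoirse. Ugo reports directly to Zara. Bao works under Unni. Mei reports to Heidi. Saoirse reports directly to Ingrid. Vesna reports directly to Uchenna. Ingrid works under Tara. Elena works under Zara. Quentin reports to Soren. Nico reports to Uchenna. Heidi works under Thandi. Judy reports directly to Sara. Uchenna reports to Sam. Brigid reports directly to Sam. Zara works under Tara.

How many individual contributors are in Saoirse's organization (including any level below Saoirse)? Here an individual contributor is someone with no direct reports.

The only person in Saoirse's organization with no one reporting to them is Flor. That is 1.

1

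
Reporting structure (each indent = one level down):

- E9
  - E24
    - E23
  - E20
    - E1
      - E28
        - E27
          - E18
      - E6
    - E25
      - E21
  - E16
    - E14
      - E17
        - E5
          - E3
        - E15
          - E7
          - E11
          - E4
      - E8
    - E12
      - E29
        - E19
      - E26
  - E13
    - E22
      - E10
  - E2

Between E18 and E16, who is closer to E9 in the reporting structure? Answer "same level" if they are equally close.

E16

E18 is 5 levels below E9; E16 is 1. E16 is higher.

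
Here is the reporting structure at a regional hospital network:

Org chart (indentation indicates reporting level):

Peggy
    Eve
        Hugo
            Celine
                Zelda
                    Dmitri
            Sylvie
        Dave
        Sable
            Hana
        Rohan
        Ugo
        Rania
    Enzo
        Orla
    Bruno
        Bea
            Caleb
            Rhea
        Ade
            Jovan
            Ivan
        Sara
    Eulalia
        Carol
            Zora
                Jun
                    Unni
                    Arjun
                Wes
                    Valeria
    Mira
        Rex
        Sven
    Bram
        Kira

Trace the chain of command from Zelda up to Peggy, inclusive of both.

Zelda reports to Celine. Celine reports to Hugo. Hugo reports to Eve. Eve reports to Peggy. Peggy is at the top.

Zelda -> Celine -> Hugo -> Eve -> Peggy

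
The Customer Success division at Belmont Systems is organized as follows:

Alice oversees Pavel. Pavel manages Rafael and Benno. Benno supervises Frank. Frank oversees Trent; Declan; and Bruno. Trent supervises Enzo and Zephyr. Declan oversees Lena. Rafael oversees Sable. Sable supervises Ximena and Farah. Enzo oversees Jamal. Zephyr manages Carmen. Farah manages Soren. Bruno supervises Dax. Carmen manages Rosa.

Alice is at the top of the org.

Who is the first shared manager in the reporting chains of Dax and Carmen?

Frank

Dax's chain of managers is Bruno, Frank, Benno, Pavel, Alice. Carmen's chain of managers is Zephyr, Trent, Frank, Benno, Pavel, Alice. The first manager that appears in both chains is Frank.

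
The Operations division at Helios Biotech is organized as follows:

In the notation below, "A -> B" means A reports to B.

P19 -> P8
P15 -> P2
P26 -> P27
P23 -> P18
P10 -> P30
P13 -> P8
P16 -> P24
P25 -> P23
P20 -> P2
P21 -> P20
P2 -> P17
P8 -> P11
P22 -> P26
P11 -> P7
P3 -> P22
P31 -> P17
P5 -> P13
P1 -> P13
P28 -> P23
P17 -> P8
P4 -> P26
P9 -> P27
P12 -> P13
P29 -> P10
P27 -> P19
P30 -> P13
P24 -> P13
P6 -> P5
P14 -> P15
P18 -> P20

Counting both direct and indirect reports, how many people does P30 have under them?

P30 directly manages P10. Under P10: P29 (1). That's 2 in total.

2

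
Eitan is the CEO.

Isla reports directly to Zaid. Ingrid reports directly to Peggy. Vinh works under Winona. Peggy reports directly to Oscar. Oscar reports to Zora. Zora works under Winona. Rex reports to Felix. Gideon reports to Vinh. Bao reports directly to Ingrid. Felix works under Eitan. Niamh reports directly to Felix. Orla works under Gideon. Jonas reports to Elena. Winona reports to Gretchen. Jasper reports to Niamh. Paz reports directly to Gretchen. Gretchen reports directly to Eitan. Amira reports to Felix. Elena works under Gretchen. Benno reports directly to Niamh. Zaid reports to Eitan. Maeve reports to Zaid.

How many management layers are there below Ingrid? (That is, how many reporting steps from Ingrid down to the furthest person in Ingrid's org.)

The longest chain under Ingrid runs Ingrid → Bao, which is 1 level below Ingrid.

1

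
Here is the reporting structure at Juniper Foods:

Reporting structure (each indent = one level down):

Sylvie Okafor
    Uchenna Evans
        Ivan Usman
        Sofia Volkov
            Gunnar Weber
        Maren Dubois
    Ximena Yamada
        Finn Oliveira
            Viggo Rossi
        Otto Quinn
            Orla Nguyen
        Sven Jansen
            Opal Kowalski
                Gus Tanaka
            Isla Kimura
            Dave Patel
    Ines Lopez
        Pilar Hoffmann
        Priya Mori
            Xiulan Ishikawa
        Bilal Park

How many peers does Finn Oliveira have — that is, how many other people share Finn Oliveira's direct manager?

2

Finn Oliveira reports to Ximena Yamada. Ximena Yamada's other direct reports are Otto Quinn, Sven Jansen — 2 peers.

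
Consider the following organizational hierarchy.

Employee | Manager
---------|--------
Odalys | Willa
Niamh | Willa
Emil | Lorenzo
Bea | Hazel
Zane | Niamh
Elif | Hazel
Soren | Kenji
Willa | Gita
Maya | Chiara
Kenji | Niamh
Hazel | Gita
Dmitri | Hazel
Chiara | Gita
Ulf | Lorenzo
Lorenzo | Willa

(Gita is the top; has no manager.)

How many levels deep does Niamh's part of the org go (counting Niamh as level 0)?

The longest chain under Niamh runs Niamh → Kenji → Soren, which is 2 levels below Niamh.

2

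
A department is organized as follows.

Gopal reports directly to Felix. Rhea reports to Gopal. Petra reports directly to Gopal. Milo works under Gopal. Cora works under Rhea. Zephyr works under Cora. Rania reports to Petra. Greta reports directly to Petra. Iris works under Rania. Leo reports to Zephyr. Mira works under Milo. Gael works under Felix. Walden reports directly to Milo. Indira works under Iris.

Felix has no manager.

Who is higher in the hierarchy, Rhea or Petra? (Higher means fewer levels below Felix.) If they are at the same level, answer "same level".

Both Rhea and Petra are 2 levels below Felix.

same level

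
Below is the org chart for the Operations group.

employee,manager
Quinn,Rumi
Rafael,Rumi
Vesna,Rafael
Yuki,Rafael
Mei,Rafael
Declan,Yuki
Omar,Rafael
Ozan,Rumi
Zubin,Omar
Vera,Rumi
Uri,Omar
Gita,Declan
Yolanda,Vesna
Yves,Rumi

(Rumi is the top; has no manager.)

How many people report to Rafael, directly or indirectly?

9

Rafael directly manages Vesna, Yuki, Mei, Omar. Under Vesna: Yolanda (1). Under Yuki: Declan, Gita (2). Mei has no reports. Under Omar: Uri, Zubin (2). So Rafael's organization is 4 direct reports plus everyone under them: 2 + 3 + 1 + 3 = 9.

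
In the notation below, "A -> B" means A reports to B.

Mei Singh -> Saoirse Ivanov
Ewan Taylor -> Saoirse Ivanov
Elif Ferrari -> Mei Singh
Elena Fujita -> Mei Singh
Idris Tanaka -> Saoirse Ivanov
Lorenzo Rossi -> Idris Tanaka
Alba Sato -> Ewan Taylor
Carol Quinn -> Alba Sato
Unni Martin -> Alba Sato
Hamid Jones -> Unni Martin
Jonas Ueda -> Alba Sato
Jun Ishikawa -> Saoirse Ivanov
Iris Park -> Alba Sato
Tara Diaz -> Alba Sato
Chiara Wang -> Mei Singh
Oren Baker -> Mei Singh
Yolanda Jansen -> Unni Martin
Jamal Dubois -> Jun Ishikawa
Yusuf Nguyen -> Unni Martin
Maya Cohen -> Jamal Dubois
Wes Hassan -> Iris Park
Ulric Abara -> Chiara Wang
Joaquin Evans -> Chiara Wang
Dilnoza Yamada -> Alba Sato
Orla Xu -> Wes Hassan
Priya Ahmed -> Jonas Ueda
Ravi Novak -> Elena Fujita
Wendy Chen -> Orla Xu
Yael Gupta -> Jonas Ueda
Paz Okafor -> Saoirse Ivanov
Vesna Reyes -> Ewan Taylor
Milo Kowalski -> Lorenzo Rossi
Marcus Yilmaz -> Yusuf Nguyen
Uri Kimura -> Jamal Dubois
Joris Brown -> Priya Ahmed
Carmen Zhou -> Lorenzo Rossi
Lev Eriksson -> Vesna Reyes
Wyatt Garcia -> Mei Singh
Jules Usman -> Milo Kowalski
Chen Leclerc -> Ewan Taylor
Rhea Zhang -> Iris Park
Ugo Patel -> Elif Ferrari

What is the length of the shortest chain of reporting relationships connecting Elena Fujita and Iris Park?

5

Elena Fujita is 2 levels below Saoirse Ivanov, and Iris Park is 3 levels below Saoirse Ivanov (their lowest common manager). The shortest path runs up from Elena Fujita to Saoirse Ivanov and back down to Iris Park: 2 + 3 = 5 links.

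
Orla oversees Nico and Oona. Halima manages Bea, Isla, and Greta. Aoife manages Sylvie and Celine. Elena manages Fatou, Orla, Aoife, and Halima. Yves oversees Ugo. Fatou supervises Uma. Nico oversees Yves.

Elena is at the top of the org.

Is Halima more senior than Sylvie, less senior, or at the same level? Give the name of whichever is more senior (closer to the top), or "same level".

Halima

Halima is 1 level below Elena; Sylvie is 2. Halima is higher.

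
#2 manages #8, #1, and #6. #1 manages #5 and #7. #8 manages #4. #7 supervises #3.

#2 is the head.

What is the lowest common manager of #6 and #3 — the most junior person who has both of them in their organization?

#6's chain of managers is #2. #3's chain of managers is #7, #1, #2. The first manager that appears in both chains is #2.

#2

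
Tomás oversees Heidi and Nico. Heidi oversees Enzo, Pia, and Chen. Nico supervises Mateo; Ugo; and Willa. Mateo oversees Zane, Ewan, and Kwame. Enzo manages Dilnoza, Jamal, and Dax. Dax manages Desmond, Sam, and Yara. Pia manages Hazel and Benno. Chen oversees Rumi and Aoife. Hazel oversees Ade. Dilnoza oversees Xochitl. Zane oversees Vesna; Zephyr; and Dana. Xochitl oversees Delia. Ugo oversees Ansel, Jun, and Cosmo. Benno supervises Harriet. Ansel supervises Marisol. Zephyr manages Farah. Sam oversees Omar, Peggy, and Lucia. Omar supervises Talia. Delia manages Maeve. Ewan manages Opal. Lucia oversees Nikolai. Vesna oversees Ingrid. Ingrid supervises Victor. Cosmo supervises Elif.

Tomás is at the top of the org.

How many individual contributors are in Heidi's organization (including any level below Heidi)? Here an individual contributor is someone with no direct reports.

11

The people in Heidi's organization with no one reporting to them are Aoife, Rumi, Harriet, Ade, Jamal, Maeve, Yara, Nikolai, Peggy, Talia, Desmond. That is 11.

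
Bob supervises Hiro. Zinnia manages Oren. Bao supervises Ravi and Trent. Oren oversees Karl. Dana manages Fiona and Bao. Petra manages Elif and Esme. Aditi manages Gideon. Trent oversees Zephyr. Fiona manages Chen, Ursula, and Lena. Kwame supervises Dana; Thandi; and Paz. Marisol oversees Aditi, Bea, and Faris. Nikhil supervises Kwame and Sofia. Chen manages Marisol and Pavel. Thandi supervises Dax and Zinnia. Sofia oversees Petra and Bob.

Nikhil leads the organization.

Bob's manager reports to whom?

Nikhil

Bob reports to Sofia, and Sofia reports to Nikhil. So Bob's skip-level manager is Nikhil.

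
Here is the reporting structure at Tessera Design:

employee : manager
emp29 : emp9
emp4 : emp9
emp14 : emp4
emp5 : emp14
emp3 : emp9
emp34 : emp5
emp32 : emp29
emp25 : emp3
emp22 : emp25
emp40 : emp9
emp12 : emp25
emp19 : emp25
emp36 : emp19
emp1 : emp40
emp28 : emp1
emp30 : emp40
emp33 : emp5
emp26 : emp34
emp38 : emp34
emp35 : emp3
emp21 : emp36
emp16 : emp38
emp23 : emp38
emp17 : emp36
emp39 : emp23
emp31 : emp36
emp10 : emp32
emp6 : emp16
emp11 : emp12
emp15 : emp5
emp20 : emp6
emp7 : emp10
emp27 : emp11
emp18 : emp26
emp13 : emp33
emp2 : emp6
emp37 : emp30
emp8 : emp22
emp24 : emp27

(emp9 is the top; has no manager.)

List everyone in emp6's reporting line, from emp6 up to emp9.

emp6 -> emp16 -> emp38 -> emp34 -> emp5 -> emp14 -> emp4 -> emp9

emp6 reports to emp16. emp16 reports to emp38. emp38 reports to emp34. emp34 reports to emp5. emp5 reports to emp14. emp14 reports to emp4. emp4 reports to emp9. emp9 is at the top.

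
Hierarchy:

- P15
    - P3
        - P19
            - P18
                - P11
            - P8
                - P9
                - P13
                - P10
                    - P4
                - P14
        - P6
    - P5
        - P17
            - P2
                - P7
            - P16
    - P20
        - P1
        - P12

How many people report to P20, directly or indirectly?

P20 directly manages P1, P12. P1 has no reports. P12 has no reports. So P20's organization is 2 direct reports plus everyone under them: 1 + 1 = 2.

2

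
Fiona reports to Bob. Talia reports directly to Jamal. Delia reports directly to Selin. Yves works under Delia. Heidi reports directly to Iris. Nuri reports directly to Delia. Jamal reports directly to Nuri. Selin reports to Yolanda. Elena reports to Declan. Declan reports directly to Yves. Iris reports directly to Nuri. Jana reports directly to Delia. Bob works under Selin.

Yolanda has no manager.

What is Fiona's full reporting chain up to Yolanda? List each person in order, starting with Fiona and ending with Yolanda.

Fiona reports to Bob. Bob reports to Selin. Selin reports to Yolanda. Yolanda is at the top.

Fiona -> Bob -> Selin -> Yolanda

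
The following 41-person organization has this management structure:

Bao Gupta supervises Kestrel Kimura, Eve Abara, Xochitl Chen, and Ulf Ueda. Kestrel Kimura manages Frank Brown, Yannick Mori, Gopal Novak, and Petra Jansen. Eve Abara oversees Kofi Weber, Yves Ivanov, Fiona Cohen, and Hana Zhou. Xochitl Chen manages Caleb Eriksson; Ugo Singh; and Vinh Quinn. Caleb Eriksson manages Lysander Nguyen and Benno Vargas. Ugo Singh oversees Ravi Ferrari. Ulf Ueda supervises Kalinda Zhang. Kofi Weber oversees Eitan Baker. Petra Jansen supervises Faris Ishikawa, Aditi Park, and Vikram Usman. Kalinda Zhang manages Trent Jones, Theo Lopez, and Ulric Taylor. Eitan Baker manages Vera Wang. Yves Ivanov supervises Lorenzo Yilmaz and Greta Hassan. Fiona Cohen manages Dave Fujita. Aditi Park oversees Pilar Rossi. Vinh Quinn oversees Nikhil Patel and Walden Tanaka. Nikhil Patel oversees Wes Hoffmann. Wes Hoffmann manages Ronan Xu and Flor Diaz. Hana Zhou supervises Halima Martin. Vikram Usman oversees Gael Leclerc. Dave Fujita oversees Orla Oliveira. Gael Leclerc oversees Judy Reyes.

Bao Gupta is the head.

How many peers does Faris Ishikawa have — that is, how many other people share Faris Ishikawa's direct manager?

Faris Ishikawa reports to Petra Jansen. Petra Jansen's other direct reports are Aditi Park, Vikram Usman — 2 peers.

2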